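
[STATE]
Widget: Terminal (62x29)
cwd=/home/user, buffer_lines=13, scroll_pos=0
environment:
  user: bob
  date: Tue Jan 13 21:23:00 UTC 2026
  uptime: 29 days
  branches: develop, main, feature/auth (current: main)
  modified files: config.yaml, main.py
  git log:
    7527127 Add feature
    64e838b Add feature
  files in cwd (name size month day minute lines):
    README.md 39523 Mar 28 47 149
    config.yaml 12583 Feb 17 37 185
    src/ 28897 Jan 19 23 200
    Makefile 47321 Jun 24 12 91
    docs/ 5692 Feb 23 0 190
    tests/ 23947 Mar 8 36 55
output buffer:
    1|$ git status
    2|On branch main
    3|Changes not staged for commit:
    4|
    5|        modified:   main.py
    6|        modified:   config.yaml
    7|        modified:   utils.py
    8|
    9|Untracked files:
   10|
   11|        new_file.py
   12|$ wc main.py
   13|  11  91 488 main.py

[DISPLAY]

$ git status                                                  
On branch main                                                
Changes not staged for commit:                                
                                                              
        modified:   main.py                                   
        modified:   config.yaml                               
        modified:   utils.py                                  
                                                              
Untracked files:                                              
                                                              
        new_file.py                                           
$ wc main.py                                                  
  11  91 488 main.py                                          
$ █                                                           
                                                              
                                                              
                                                              
                                                              
                                                              
                                                              
                                                              
                                                              
                                                              
                                                              
                                                              
                                                              
                                                              
                                                              
                                                              


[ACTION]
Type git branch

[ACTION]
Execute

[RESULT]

$ git status                                                  
On branch main                                                
Changes not staged for commit:                                
                                                              
        modified:   main.py                                   
        modified:   config.yaml                               
        modified:   utils.py                                  
                                                              
Untracked files:                                              
                                                              
        new_file.py                                           
$ wc main.py                                                  
  11  91 488 main.py                                          
$ git branch                                                  
  develop                                                     
* main                                                        
  feature/auth                                                
$ █                                                           
                                                              
                                                              
                                                              
                                                              
                                                              
                                                              
                                                              
                                                              
                                                              
                                                              
                                                              


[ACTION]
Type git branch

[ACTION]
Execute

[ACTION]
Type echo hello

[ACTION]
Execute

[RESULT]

$ git status                                                  
On branch main                                                
Changes not staged for commit:                                
                                                              
        modified:   main.py                                   
        modified:   config.yaml                               
        modified:   utils.py                                  
                                                              
Untracked files:                                              
                                                              
        new_file.py                                           
$ wc main.py                                                  
  11  91 488 main.py                                          
$ git branch                                                  
  develop                                                     
* main                                                        
  feature/auth                                                
$ git branch                                                  
  develop                                                     
* main                                                        
  feature/auth                                                
$ echo hello                                                  
hello                                                         
$ █                                                           
                                                              
                                                              
                                                              
                                                              
                                                              


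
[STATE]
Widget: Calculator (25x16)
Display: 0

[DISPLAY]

                        0
┌───┬───┬───┬───┐        
│ 7 │ 8 │ 9 │ ÷ │        
├───┼───┼───┼───┤        
│ 4 │ 5 │ 6 │ × │        
├───┼───┼───┼───┤        
│ 1 │ 2 │ 3 │ - │        
├───┼───┼───┼───┤        
│ 0 │ . │ = │ + │        
├───┼───┼───┼───┤        
│ C │ MC│ MR│ M+│        
└───┴───┴───┴───┘        
                         
                         
                         
                         


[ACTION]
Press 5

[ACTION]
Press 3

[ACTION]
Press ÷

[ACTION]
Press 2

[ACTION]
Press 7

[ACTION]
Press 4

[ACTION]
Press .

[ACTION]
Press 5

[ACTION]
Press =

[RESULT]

             0.1930783242
┌───┬───┬───┬───┐        
│ 7 │ 8 │ 9 │ ÷ │        
├───┼───┼───┼───┤        
│ 4 │ 5 │ 6 │ × │        
├───┼───┼───┼───┤        
│ 1 │ 2 │ 3 │ - │        
├───┼───┼───┼───┤        
│ 0 │ . │ = │ + │        
├───┼───┼───┼───┤        
│ C │ MC│ MR│ M+│        
└───┴───┴───┴───┘        
                         
                         
                         
                         


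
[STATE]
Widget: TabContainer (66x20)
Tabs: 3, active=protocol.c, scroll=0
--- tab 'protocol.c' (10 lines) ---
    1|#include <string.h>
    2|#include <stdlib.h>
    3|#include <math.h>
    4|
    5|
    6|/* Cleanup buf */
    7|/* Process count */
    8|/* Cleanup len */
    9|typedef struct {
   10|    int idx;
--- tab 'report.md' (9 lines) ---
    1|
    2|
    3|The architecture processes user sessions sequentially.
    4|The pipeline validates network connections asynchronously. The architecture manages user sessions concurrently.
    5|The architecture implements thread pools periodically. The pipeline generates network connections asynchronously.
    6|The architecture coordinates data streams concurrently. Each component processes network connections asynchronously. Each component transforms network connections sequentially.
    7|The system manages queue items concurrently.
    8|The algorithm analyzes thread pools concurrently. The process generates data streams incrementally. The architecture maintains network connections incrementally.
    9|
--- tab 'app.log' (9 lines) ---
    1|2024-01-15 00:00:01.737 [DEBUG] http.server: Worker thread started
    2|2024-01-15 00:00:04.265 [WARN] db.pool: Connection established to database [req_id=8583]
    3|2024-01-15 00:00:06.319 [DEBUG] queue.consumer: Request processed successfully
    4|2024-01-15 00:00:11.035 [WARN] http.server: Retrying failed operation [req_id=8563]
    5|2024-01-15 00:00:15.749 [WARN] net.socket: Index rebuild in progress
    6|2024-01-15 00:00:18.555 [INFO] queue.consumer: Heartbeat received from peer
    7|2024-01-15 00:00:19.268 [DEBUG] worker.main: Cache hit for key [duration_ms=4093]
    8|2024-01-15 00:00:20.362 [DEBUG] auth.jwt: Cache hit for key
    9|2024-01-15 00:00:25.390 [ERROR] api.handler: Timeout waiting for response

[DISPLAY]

[protocol.c]│ report.md │ app.log                                 
──────────────────────────────────────────────────────────────────
#include <string.h>                                               
#include <stdlib.h>                                               
#include <math.h>                                                 
                                                                  
                                                                  
/* Cleanup buf */                                                 
/* Process count */                                               
/* Cleanup len */                                                 
typedef struct {                                                  
    int idx;                                                      
                                                                  
                                                                  
                                                                  
                                                                  
                                                                  
                                                                  
                                                                  
                                                                  


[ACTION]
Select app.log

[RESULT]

 protocol.c │ report.md │[app.log]                                
──────────────────────────────────────────────────────────────────
2024-01-15 00:00:01.737 [DEBUG] http.server: Worker thread started
2024-01-15 00:00:04.265 [WARN] db.pool: Connection established to 
2024-01-15 00:00:06.319 [DEBUG] queue.consumer: Request processed 
2024-01-15 00:00:11.035 [WARN] http.server: Retrying failed operat
2024-01-15 00:00:15.749 [WARN] net.socket: Index rebuild in progre
2024-01-15 00:00:18.555 [INFO] queue.consumer: Heartbeat received 
2024-01-15 00:00:19.268 [DEBUG] worker.main: Cache hit for key [du
2024-01-15 00:00:20.362 [DEBUG] auth.jwt: Cache hit for key       
2024-01-15 00:00:25.390 [ERROR] api.handler: Timeout waiting for r
                                                                  
                                                                  
                                                                  
                                                                  
                                                                  
                                                                  
                                                                  
                                                                  
                                                                  


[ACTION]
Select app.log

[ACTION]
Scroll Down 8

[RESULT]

 protocol.c │ report.md │[app.log]                                
──────────────────────────────────────────────────────────────────
2024-01-15 00:00:25.390 [ERROR] api.handler: Timeout waiting for r
                                                                  
                                                                  
                                                                  
                                                                  
                                                                  
                                                                  
                                                                  
                                                                  
                                                                  
                                                                  
                                                                  
                                                                  
                                                                  
                                                                  
                                                                  
                                                                  
                                                                  


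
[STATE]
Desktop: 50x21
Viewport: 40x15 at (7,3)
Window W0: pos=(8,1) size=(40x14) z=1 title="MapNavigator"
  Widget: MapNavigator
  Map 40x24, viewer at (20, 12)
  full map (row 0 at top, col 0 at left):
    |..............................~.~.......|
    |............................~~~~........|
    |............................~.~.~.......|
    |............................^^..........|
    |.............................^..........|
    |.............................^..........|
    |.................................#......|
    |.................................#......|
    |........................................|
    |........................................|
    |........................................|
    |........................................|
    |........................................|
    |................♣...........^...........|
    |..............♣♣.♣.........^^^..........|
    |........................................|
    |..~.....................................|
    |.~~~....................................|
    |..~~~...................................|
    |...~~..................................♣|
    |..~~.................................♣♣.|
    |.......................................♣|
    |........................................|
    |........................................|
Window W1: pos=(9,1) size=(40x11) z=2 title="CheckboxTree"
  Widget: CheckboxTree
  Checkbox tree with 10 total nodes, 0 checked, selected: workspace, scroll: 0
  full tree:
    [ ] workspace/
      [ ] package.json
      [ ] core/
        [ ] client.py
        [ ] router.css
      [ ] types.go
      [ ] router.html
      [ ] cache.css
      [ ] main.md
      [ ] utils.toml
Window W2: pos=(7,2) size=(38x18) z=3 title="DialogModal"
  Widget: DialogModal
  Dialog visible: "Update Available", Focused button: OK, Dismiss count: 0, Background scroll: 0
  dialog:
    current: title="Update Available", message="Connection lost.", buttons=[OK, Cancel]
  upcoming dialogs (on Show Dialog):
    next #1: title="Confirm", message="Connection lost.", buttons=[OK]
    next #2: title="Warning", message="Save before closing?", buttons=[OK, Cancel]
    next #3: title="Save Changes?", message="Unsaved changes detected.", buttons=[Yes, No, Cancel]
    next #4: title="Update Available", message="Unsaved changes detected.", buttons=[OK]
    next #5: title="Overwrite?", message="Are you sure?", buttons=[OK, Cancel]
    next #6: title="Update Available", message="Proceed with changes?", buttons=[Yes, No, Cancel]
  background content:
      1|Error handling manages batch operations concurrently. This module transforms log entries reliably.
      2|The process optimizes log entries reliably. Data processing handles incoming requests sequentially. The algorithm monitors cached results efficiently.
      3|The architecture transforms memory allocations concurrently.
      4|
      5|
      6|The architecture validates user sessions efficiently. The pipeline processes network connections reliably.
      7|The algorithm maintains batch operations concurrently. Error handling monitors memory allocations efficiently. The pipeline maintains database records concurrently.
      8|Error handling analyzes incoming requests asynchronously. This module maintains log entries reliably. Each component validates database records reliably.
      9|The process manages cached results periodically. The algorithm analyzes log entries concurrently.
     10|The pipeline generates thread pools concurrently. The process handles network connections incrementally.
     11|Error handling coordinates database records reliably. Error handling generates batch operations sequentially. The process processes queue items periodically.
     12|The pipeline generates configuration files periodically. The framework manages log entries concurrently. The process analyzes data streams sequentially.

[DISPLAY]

┃ DialogModal                        ┃──
┠────────────────────────────────────┨  
┃Error handling manages batch operati┃  
┃The process optimizes log entries re┃  
┃The architecture transforms memory a┃  
┃                                    ┃  
┃        ┌──────────────────┐        ┃  
┃The arch│ Update Available │ser sess┃  
┃The algo│ Connection lost. │h operat┃━━
┃Error ha│  [OK]  Cancel    │ming req┃..
┃The proc└──────────────────┘esults p┃..
┃The pipeline generates thread pools ┃━━
┃Error handling coordinates database ┃  
┃The pipeline generates configuration┃  
┃                                    ┃  


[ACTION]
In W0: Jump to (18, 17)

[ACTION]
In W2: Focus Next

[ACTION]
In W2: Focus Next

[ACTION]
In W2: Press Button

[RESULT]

┃ DialogModal                        ┃──
┠────────────────────────────────────┨  
┃Error handling manages batch operati┃  
┃The process optimizes log entries re┃  
┃The architecture transforms memory a┃  
┃                                    ┃  
┃                                    ┃  
┃The architecture validates user sess┃  
┃The algorithm maintains batch operat┃━━
┃Error handling analyzes incoming req┃..
┃The process manages cached results p┃..
┃The pipeline generates thread pools ┃━━
┃Error handling coordinates database ┃  
┃The pipeline generates configuration┃  
┃                                    ┃  


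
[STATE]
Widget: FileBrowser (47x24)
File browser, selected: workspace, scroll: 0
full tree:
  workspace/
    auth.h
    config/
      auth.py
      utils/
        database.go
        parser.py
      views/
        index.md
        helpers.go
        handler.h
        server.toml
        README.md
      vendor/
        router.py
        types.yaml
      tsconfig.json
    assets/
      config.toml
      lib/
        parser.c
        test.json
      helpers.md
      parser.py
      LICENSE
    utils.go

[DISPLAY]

> [-] workspace/                               
    auth.h                                     
    [+] config/                                
    [+] assets/                                
    utils.go                                   
                                               
                                               
                                               
                                               
                                               
                                               
                                               
                                               
                                               
                                               
                                               
                                               
                                               
                                               
                                               
                                               
                                               
                                               
                                               


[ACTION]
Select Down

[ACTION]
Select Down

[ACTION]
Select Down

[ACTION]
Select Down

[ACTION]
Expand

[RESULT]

  [-] workspace/                               
    auth.h                                     
    [+] config/                                
    [+] assets/                                
  > utils.go                                   
                                               
                                               
                                               
                                               
                                               
                                               
                                               
                                               
                                               
                                               
                                               
                                               
                                               
                                               
                                               
                                               
                                               
                                               
                                               


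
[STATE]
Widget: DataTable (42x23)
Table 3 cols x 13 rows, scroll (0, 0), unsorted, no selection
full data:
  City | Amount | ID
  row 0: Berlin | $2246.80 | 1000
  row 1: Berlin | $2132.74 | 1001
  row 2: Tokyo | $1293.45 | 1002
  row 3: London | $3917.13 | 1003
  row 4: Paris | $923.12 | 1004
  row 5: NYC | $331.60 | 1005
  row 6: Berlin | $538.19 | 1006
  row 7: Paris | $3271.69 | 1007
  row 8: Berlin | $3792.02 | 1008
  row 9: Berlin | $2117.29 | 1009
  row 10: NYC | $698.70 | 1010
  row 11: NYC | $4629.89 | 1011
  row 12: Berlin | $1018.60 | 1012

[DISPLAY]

City  │Amount  │ID                        
──────┼────────┼────                      
Berlin│$2246.80│1000                      
Berlin│$2132.74│1001                      
Tokyo │$1293.45│1002                      
London│$3917.13│1003                      
Paris │$923.12 │1004                      
NYC   │$331.60 │1005                      
Berlin│$538.19 │1006                      
Paris │$3271.69│1007                      
Berlin│$3792.02│1008                      
Berlin│$2117.29│1009                      
NYC   │$698.70 │1010                      
NYC   │$4629.89│1011                      
Berlin│$1018.60│1012                      
                                          
                                          
                                          
                                          
                                          
                                          
                                          
                                          


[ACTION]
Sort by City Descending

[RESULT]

City ▼│Amount  │ID                        
──────┼────────┼────                      
Tokyo │$1293.45│1002                      
Paris │$923.12 │1004                      
Paris │$3271.69│1007                      
NYC   │$331.60 │1005                      
NYC   │$698.70 │1010                      
NYC   │$4629.89│1011                      
London│$3917.13│1003                      
Berlin│$2246.80│1000                      
Berlin│$2132.74│1001                      
Berlin│$538.19 │1006                      
Berlin│$3792.02│1008                      
Berlin│$2117.29│1009                      
Berlin│$1018.60│1012                      
                                          
                                          
                                          
                                          
                                          
                                          
                                          
                                          


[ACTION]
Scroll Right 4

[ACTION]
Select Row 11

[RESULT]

City ▼│Amount  │ID                        
──────┼────────┼────                      
Tokyo │$1293.45│1002                      
Paris │$923.12 │1004                      
Paris │$3271.69│1007                      
NYC   │$331.60 │1005                      
NYC   │$698.70 │1010                      
NYC   │$4629.89│1011                      
London│$3917.13│1003                      
Berlin│$2246.80│1000                      
Berlin│$2132.74│1001                      
Berlin│$538.19 │1006                      
Berlin│$3792.02│1008                      
>erlin│$2117.29│1009                      
Berlin│$1018.60│1012                      
                                          
                                          
                                          
                                          
                                          
                                          
                                          
                                          


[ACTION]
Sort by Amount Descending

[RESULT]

City  │Amount ▼│ID                        
──────┼────────┼────                      
NYC   │$4629.89│1011                      
London│$3917.13│1003                      
Berlin│$3792.02│1008                      
Paris │$3271.69│1007                      
Berlin│$2246.80│1000                      
Berlin│$2132.74│1001                      
Berlin│$2117.29│1009                      
Tokyo │$1293.45│1002                      
Berlin│$1018.60│1012                      
Paris │$923.12 │1004                      
NYC   │$698.70 │1010                      
>erlin│$538.19 │1006                      
NYC   │$331.60 │1005                      
                                          
                                          
                                          
                                          
                                          
                                          
                                          
                                          


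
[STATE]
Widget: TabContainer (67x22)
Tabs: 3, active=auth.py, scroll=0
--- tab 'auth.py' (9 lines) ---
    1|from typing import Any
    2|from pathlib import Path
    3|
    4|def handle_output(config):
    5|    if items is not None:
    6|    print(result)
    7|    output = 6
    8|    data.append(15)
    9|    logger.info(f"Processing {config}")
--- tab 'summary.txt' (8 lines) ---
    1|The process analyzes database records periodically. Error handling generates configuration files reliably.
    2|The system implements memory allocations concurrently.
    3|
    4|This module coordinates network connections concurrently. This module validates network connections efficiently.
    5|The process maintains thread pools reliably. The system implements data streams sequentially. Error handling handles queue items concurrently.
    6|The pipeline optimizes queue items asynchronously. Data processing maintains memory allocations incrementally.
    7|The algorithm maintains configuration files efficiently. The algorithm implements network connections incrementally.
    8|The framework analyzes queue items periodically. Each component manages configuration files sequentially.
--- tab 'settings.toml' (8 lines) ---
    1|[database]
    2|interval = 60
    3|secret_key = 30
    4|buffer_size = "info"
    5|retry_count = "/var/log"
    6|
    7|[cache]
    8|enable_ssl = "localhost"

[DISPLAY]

[auth.py]│ summary.txt │ settings.toml                             
───────────────────────────────────────────────────────────────────
from typing import Any                                             
from pathlib import Path                                           
                                                                   
def handle_output(config):                                         
    if items is not None:                                          
    print(result)                                                  
    output = 6                                                     
    data.append(15)                                                
    logger.info(f"Processing {config}")                            
                                                                   
                                                                   
                                                                   
                                                                   
                                                                   
                                                                   
                                                                   
                                                                   
                                                                   
                                                                   
                                                                   


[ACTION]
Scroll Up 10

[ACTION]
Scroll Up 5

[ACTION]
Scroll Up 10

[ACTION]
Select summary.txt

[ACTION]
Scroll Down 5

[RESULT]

 auth.py │[summary.txt]│ settings.toml                             
───────────────────────────────────────────────────────────────────
The pipeline optimizes queue items asynchronously. Data processing 
The algorithm maintains configuration files efficiently. The algori
The framework analyzes queue items periodically. Each component man
                                                                   
                                                                   
                                                                   
                                                                   
                                                                   
                                                                   
                                                                   
                                                                   
                                                                   
                                                                   
                                                                   
                                                                   
                                                                   
                                                                   
                                                                   
                                                                   
                                                                   


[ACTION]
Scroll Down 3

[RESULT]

 auth.py │[summary.txt]│ settings.toml                             
───────────────────────────────────────────────────────────────────
The framework analyzes queue items periodically. Each component man
                                                                   
                                                                   
                                                                   
                                                                   
                                                                   
                                                                   
                                                                   
                                                                   
                                                                   
                                                                   
                                                                   
                                                                   
                                                                   
                                                                   
                                                                   
                                                                   
                                                                   
                                                                   
                                                                   


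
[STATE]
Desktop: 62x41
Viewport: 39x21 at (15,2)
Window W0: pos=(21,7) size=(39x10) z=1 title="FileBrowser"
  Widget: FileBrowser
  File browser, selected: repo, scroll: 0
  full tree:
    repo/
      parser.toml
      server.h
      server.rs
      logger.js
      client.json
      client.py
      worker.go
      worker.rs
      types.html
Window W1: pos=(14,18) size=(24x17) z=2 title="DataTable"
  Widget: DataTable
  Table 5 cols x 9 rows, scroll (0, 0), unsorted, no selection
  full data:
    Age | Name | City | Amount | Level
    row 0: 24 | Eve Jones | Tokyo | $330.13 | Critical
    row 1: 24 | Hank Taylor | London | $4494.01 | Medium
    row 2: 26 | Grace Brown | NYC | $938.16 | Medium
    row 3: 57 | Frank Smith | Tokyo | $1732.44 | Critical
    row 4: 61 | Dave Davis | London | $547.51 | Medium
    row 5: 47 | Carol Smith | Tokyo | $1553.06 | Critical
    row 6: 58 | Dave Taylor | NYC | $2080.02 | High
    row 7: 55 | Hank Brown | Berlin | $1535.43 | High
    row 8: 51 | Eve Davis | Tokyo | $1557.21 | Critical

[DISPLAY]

                                       
                                       
                                       
                                       
                                       
      ┏━━━━━━━━━━━━━━━━━━━━━━━━━━━━━━━━
      ┃ FileBrowser                    
      ┠────────────────────────────────
      ┃> [-] repo/                     
      ┃    parser.toml                 
      ┃    server.h                    
      ┃    server.rs                   
      ┃    logger.js                   
      ┃    client.json                 
      ┗━━━━━━━━━━━━━━━━━━━━━━━━━━━━━━━━
                                       
━━━━━━━━━━━━━━━━━━━━━━┓                
 DataTable            ┃                
──────────────────────┨                
Age│Name       │City  ┃                
───┼───────────┼──────┃                


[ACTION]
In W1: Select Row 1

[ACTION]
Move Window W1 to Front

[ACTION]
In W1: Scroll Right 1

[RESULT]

                                       
                                       
                                       
                                       
                                       
      ┏━━━━━━━━━━━━━━━━━━━━━━━━━━━━━━━━
      ┃ FileBrowser                    
      ┠────────────────────────────────
      ┃> [-] repo/                     
      ┃    parser.toml                 
      ┃    server.h                    
      ┃    server.rs                   
      ┃    logger.js                   
      ┃    client.json                 
      ┗━━━━━━━━━━━━━━━━━━━━━━━━━━━━━━━━
                                       
━━━━━━━━━━━━━━━━━━━━━━┓                
 DataTable            ┃                
──────────────────────┨                
ge│Name       │City  │┃                
──┼───────────┼──────┼┃                


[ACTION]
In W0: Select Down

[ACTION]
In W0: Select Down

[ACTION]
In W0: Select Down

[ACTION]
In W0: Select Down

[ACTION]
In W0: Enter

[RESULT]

                                       
                                       
                                       
                                       
                                       
      ┏━━━━━━━━━━━━━━━━━━━━━━━━━━━━━━━━
      ┃ FileBrowser                    
      ┠────────────────────────────────
      ┃  [-] repo/                     
      ┃    parser.toml                 
      ┃    server.h                    
      ┃    server.rs                   
      ┃  > logger.js                   
      ┃    client.json                 
      ┗━━━━━━━━━━━━━━━━━━━━━━━━━━━━━━━━
                                       
━━━━━━━━━━━━━━━━━━━━━━┓                
 DataTable            ┃                
──────────────────────┨                
ge│Name       │City  │┃                
──┼───────────┼──────┼┃                


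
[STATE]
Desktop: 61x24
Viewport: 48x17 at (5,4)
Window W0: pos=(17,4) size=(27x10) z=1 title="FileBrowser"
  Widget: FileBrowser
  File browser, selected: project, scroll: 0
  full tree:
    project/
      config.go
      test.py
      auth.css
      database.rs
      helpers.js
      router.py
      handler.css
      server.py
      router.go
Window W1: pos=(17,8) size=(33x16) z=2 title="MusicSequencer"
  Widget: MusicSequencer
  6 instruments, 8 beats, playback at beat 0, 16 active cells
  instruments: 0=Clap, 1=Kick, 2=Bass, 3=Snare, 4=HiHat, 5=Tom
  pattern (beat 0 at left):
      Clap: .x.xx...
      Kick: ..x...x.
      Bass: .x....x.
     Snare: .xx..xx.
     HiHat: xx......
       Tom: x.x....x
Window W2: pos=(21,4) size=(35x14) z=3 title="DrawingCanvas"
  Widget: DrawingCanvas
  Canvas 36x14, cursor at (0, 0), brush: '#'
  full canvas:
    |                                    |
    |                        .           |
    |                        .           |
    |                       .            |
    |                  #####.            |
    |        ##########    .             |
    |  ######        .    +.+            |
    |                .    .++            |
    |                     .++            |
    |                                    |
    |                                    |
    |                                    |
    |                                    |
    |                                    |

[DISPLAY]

            ┏━━━┏━━━━━━━━━━━━━━━━━━━━━━━━━━━━━━━
            ┃ Fi┃ DrawingCanvas                 
            ┠───┠───────────────────────────────
            ┃> [┃+                              
            ┏━━━┃                        .      
            ┃ Mu┃                        .      
            ┠───┃                       .       
            ┃   ┃                  #####.       
            ┃  C┃        ##########    .        
            ┃  K┃  ######        .    +.+       
            ┃  B┃                .    .++       
            ┃ Sn┃                     .++       
            ┃ Hi┃                               
            ┃   ┗━━━━━━━━━━━━━━━━━━━━━━━━━━━━━━━
            ┃                               ┃   
            ┃                               ┃   
            ┃                               ┃   


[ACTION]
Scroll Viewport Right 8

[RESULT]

    ┏━━━┏━━━━━━━━━━━━━━━━━━━━━━━━━━━━━━━━━┓     
    ┃ Fi┃ DrawingCanvas                   ┃     
    ┠───┠─────────────────────────────────┨     
    ┃> [┃+                                ┃     
    ┏━━━┃                        .        ┃     
    ┃ Mu┃                        .        ┃     
    ┠───┃                       .         ┃     
    ┃   ┃                  #####.         ┃     
    ┃  C┃        ##########    .          ┃     
    ┃  K┃  ######        .    +.+         ┃     
    ┃  B┃                .    .++         ┃     
    ┃ Sn┃                     .++         ┃     
    ┃ Hi┃                                 ┃     
    ┃   ┗━━━━━━━━━━━━━━━━━━━━━━━━━━━━━━━━━┛     
    ┃                               ┃           
    ┃                               ┃           
    ┃                               ┃           


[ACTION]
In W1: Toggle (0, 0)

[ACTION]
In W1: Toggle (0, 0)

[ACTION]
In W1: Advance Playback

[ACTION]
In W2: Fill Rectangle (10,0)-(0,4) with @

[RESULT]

    ┏━━━┏━━━━━━━━━━━━━━━━━━━━━━━━━━━━━━━━━┓     
    ┃ Fi┃ DrawingCanvas                   ┃     
    ┠───┠─────────────────────────────────┨     
    ┃> [┃@@@@@                            ┃     
    ┏━━━┃@@@@@                   .        ┃     
    ┃ Mu┃@@@@@                   .        ┃     
    ┠───┃@@@@@                  .         ┃     
    ┃   ┃@@@@@             #####.         ┃     
    ┃  C┃@@@@@   ##########    .          ┃     
    ┃  K┃@@@@@###        .    +.+         ┃     
    ┃  B┃@@@@@           .    .++         ┃     
    ┃ Sn┃@@@@@                .++         ┃     
    ┃ Hi┃@@@@@                            ┃     
    ┃   ┗━━━━━━━━━━━━━━━━━━━━━━━━━━━━━━━━━┛     
    ┃                               ┃           
    ┃                               ┃           
    ┃                               ┃           
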